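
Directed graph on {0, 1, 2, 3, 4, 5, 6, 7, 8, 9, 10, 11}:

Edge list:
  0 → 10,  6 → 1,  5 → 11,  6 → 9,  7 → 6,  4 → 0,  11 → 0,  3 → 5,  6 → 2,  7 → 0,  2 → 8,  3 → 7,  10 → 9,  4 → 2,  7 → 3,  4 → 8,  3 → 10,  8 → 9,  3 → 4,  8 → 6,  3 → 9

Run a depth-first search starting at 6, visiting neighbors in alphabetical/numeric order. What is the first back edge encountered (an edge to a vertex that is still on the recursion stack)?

DFS from 6 (visiting neighbors in alphabetical/numeric order); mark gray on enter, black on exit:
6 gray
  1 gray
  1 black
  2 gray
    8 gray
      8→6: 6 is gray → back edge
First back edge: 8 → 6.

8->6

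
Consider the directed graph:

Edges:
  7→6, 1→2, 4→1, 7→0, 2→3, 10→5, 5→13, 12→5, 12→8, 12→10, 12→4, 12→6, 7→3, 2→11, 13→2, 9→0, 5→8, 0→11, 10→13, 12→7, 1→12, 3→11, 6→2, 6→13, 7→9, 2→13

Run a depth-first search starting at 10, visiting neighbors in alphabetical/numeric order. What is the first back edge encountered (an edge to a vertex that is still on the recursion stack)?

DFS from 10 (visiting neighbors in alphabetical/numeric order); mark gray on enter, black on exit:
10 gray
  5 gray
    8 gray
    8 black
    13 gray
      2 gray
        3 gray
          11 gray
          11 black
        3 black
        2→11: 11 black — skip
        2→13: 13 is gray → back edge
First back edge: 2 → 13.

2->13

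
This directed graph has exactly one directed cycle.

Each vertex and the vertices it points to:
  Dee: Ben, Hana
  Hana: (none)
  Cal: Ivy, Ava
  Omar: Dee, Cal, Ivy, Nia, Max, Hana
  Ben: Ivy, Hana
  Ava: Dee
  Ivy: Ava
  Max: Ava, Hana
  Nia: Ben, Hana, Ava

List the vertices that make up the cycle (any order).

Ava, Ben, Dee, Ivy

DFS with gray/black marking from Dee:
Dee gray
  Ben gray
    Ivy gray
      Ava gray
        Ava→Dee: Dee is gray → back edge
Back edge closes the cycle Dee → Ben → Ivy → Ava → Dee; its vertices are {Ava, Ben, Dee, Ivy}.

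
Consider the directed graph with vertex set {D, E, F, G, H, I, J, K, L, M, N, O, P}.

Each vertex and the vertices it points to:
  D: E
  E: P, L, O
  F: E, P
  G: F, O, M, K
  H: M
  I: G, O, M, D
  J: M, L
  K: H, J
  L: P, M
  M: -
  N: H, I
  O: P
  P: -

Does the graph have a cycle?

No

DFS with white/gray/black marking, starting from L:
L gray
  P gray
  P black
  M gray
  M black
L black
D gray
  E gray
    E→P: P black — skip
    E→L: L black — skip
    O gray
      O→P: P black — skip
    O black
  E black
D black
F gray
  F→E: E black — skip
  F→P: P black — skip
F black
G gray
  G→F: F black — skip
  G→O: O black — skip
  G→M: M black — skip
  K gray
    H gray
      H→M: M black — skip
    H black
    J gray
      J→M: M black — skip
      J→L: L black — skip
    J black
  K black
G black
I gray
  I→G: G black — skip
  I→O: O black — skip
  I→M: M black — skip
  I→D: D black — skip
I black
N gray
  N→H: H black — skip
  N→I: I black — skip
N black
Every edge goes to a white or black vertex — no back edge, so the graph is acyclic.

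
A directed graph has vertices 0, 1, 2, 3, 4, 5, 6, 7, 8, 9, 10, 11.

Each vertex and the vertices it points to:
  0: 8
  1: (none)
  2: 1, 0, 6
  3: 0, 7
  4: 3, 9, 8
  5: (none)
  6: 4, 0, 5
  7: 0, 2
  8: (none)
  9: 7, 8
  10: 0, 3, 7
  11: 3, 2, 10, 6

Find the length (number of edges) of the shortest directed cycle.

For each vertex v, BFS finds the shortest path from v back to v.
The shortest such closed walk is 2 → 6 → 4 → 9 → 7 → 2, length 5.

5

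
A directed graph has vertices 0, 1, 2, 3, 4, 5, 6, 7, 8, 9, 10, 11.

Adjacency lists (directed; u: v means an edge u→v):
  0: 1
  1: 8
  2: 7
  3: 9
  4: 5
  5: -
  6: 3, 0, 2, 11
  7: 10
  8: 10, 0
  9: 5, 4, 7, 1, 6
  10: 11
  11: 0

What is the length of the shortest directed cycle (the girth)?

For each vertex v, BFS finds the shortest path from v back to v.
The shortest such closed walk is 9 → 6 → 3 → 9, length 3.

3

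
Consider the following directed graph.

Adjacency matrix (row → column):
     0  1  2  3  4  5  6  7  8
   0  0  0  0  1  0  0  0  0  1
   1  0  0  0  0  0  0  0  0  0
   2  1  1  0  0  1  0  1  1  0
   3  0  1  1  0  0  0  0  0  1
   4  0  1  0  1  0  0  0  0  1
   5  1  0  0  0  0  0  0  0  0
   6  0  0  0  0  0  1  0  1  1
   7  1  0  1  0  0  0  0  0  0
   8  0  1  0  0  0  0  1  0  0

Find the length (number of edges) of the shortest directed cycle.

2

For each vertex v, BFS finds the shortest path from v back to v.
The shortest such closed walk is 2 → 7 → 2, length 2.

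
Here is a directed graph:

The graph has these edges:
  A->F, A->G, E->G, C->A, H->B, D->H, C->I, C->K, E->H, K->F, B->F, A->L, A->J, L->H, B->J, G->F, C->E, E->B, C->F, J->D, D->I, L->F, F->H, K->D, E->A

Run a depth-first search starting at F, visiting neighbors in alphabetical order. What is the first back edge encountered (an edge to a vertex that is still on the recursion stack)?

DFS from F (visiting neighbors in alphabetical order); mark gray on enter, black on exit:
F gray
  H gray
    B gray
      B→F: F is gray → back edge
First back edge: B → F.

B→F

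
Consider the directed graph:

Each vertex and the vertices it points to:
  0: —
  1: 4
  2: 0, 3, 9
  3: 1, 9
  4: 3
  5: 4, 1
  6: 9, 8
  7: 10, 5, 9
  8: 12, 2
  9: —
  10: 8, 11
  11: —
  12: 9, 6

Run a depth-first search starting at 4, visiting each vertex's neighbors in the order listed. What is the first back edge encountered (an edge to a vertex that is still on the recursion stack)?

1→4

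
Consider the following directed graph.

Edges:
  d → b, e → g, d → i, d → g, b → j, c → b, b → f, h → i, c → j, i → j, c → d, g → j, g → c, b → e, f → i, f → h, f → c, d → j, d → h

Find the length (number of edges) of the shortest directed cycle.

For each vertex v, BFS finds the shortest path from v back to v.
The shortest such closed walk is d → g → c → d, length 3.

3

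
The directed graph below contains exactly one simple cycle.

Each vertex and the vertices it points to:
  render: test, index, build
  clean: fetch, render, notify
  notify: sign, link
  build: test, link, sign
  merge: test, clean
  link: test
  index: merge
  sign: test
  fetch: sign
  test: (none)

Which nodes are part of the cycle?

DFS with gray/black marking from clean:
clean gray
  fetch gray
    sign gray
      test gray
      test black
    sign black
  fetch black
  render gray
    render→test: test black — skip
    index gray
      merge gray
        merge→test: test black — skip
        merge→clean: clean is gray → back edge
Back edge closes the cycle clean → render → index → merge → clean; its vertices are {clean, index, merge, render}.

clean, index, merge, render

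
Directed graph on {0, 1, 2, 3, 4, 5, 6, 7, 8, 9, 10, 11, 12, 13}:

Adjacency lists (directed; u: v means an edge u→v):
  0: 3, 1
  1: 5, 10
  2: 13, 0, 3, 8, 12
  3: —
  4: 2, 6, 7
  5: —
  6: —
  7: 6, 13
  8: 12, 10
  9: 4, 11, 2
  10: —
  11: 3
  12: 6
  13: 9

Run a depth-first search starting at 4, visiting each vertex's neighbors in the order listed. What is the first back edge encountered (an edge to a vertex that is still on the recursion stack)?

DFS from 4 (visiting each vertex's neighbors in the order listed); mark gray on enter, black on exit:
4 gray
  2 gray
    13 gray
      9 gray
        9→4: 4 is gray → back edge
First back edge: 9 → 4.

9->4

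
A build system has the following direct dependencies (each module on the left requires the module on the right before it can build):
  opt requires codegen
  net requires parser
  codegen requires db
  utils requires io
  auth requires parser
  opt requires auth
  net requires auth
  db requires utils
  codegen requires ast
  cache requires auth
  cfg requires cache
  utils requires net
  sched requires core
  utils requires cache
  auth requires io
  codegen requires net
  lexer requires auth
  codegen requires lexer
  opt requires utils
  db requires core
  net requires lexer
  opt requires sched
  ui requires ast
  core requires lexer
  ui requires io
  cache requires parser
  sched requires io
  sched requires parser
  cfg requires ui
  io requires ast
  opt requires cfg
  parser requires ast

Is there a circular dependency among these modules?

DFS with white/gray/black marking, starting from net:
net gray
  lexer gray
    auth gray
      parser gray
        ast gray
        ast black
      parser black
      io gray
        io→ast: ast black — skip
      io black
    auth black
  lexer black
  net→auth: auth black — skip
  net→parser: parser black — skip
net black
sched gray
  sched→parser: parser black — skip
  core gray
    core→lexer: lexer black — skip
  core black
  sched→io: io black — skip
sched black
db gray
  utils gray
    utils→io: io black — skip
    cache gray
      cache→auth: auth black — skip
      cache→parser: parser black — skip
    cache black
    utils→net: net black — skip
  utils black
  db→core: core black — skip
db black
codegen gray
  codegen→lexer: lexer black — skip
  codegen→ast: ast black — skip
  codegen→net: net black — skip
  codegen→db: db black — skip
codegen black
cfg gray
  cfg→cache: cache black — skip
  ui gray
    ui→io: io black — skip
    ui→ast: ast black — skip
  ui black
cfg black
opt gray
  opt→auth: auth black — skip
  opt→codegen: codegen black — skip
  opt→sched: sched black — skip
  opt→utils: utils black — skip
  opt→cfg: cfg black — skip
opt black
Every edge goes to a white or black vertex — no back edge, so the graph is acyclic.

No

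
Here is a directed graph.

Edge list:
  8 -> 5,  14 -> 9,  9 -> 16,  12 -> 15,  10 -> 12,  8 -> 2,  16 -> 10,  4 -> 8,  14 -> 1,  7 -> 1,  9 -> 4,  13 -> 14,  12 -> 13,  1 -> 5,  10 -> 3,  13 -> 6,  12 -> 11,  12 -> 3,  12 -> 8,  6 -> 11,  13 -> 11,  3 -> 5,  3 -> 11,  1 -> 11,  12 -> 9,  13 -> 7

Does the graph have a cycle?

DFS with white/gray/black marking, starting from 4:
4 gray
  8 gray
    2 gray
    2 black
    5 gray
    5 black
  8 black
4 black
1 gray
  1→5: 5 black — skip
  11 gray
  11 black
1 black
3 gray
  3→5: 5 black — skip
  3→11: 11 black — skip
3 black
6 gray
  6→11: 11 black — skip
6 black
7 gray
  7→1: 1 black — skip
7 black
9 gray
  16 gray
    10 gray
      12 gray
        12→8: 8 black — skip
        12→9: 9 is gray → back edge
Back edge found, so a cycle exists: 9 → 16 → 10 → 12 → 9.

Yes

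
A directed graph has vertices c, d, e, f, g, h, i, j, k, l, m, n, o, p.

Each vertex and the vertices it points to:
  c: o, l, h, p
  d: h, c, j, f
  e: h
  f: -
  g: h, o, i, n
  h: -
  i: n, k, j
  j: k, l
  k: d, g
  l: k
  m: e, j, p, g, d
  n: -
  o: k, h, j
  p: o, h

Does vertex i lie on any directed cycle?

i is on a cycle iff i can reach itself via ≥1 edge.
i → k → g → i — yes.

Yes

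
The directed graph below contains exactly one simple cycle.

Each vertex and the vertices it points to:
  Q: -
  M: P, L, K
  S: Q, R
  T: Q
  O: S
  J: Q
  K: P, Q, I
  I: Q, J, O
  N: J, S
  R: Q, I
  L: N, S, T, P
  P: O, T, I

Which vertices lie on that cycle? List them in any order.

I, O, R, S

DFS with gray/black marking from S:
S gray
  Q gray
  Q black
  R gray
    R→Q: Q black — skip
    I gray
      I→Q: Q black — skip
      J gray
        J→Q: Q black — skip
      J black
      O gray
        O→S: S is gray → back edge
Back edge closes the cycle S → R → I → O → S; its vertices are {I, O, R, S}.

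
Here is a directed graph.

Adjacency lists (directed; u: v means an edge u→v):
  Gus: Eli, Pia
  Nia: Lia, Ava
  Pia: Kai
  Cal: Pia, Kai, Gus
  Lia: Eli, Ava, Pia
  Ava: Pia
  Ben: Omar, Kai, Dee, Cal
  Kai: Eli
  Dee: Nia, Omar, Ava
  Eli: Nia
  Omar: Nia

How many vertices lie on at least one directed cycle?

A vertex is on a directed cycle iff it belongs to a strongly connected component of size ≥ 2 (or has a self-loop).
The vertices on cycles are {Ava, Eli, Kai, Lia, Nia, Pia} — 6 in total.

6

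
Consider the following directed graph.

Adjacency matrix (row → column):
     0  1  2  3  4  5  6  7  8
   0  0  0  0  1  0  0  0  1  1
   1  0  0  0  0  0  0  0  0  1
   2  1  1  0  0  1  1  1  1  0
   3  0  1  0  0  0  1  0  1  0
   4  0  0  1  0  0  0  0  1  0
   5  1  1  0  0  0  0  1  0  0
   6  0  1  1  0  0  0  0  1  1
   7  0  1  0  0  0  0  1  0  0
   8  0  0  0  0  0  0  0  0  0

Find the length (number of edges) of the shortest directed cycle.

For each vertex v, BFS finds the shortest path from v back to v.
The shortest such closed walk is 2 → 6 → 2, length 2.

2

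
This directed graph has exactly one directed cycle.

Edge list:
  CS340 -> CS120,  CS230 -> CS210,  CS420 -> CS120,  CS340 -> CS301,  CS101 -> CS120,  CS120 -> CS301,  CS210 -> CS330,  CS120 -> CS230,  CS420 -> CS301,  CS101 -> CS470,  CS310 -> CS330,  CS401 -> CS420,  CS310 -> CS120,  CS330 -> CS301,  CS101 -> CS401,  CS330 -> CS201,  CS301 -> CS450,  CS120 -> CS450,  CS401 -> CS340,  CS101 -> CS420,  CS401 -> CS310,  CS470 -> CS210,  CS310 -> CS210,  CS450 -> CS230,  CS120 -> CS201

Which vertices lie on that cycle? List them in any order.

CS210, CS230, CS301, CS330, CS450

DFS with gray/black marking from CS210:
CS210 gray
  CS330 gray
    CS201 gray
    CS201 black
    CS301 gray
      CS450 gray
        CS230 gray
          CS230→CS210: CS210 is gray → back edge
Back edge closes the cycle CS210 → CS330 → CS301 → CS450 → CS230 → CS210; its vertices are {CS210, CS230, CS301, CS330, CS450}.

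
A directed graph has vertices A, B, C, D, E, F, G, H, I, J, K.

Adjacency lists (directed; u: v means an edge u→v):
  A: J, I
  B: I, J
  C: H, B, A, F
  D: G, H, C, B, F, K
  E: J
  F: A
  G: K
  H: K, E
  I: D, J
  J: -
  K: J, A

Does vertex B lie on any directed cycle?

Yes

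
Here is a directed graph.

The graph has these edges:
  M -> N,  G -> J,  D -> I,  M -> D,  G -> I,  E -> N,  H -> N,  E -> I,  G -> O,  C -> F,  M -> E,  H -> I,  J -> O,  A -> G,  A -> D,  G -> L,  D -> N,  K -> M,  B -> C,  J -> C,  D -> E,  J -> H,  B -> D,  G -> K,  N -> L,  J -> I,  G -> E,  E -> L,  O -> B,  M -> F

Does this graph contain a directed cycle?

No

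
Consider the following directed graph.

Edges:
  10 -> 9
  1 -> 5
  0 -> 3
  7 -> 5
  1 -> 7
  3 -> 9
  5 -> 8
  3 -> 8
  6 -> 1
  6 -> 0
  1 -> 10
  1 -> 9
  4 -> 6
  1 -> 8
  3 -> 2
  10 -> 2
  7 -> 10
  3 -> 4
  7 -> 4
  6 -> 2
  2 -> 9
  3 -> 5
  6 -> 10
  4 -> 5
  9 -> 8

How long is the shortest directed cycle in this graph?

For each vertex v, BFS finds the shortest path from v back to v.
The shortest such closed walk is 7 → 4 → 6 → 1 → 7, length 4.

4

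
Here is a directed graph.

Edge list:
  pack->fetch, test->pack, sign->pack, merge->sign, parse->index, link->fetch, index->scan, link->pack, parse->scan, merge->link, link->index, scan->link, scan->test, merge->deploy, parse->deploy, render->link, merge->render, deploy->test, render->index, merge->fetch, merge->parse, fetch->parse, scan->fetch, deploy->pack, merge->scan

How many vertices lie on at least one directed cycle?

A vertex is on a directed cycle iff it belongs to a strongly connected component of size ≥ 2 (or has a self-loop).
The vertices on cycles are {link, pack, scan, test, fetch, index, parse, deploy} — 8 in total.

8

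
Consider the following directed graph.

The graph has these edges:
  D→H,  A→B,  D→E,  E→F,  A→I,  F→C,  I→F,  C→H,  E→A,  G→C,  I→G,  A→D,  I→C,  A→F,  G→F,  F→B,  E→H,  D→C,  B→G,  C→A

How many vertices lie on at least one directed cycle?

8

A vertex is on a directed cycle iff it belongs to a strongly connected component of size ≥ 2 (or has a self-loop).
The vertices on cycles are {A, B, C, D, E, F, G, I} — 8 in total.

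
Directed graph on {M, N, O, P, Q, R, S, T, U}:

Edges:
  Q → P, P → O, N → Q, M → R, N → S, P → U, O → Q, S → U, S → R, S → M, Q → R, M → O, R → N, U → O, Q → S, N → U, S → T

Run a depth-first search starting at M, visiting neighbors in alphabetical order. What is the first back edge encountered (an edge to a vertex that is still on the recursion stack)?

DFS from M (visiting neighbors in alphabetical order); mark gray on enter, black on exit:
M gray
  O gray
    Q gray
      P gray
        P→O: O is gray → back edge
First back edge: P → O.

P→O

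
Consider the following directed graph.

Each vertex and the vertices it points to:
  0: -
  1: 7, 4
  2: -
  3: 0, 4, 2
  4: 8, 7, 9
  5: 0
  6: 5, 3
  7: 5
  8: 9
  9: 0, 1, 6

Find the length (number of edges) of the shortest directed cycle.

For each vertex v, BFS finds the shortest path from v back to v.
The shortest such closed walk is 9 → 1 → 4 → 9, length 3.

3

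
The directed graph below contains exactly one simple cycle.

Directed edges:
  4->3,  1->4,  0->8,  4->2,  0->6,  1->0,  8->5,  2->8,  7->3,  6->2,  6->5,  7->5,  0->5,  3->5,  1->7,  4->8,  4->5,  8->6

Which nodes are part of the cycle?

2, 6, 8

DFS with gray/black marking from 6:
6 gray
  2 gray
    8 gray
      5 gray
      5 black
      8→6: 6 is gray → back edge
Back edge closes the cycle 6 → 2 → 8 → 6; its vertices are {2, 6, 8}.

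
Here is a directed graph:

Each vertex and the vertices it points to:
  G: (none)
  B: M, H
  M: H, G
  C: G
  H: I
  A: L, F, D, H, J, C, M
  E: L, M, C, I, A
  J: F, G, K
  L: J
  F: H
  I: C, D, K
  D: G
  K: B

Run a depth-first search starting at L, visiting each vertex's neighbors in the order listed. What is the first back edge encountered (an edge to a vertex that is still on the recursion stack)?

DFS from L (visiting each vertex's neighbors in the order listed); mark gray on enter, black on exit:
L gray
  J gray
    F gray
      H gray
        I gray
          C gray
            G gray
            G black
          C black
          D gray
            D→G: G black — skip
          D black
          K gray
            B gray
              M gray
                M→H: H is gray → back edge
First back edge: M → H.

M->H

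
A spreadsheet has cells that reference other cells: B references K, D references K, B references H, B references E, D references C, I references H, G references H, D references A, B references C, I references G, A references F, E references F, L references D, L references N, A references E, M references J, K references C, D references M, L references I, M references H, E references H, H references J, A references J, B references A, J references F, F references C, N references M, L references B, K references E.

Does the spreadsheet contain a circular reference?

DFS with white/gray/black marking, starting from N:
N gray
  M gray
    H gray
      J gray
        F gray
          C gray
          C black
        F black
      J black
    H black
    M→J: J black — skip
  M black
N black
I gray
  G gray
    G→H: H black — skip
  G black
  I→H: H black — skip
I black
L gray
  L→I: I black — skip
  D gray
    D→M: M black — skip
    K gray
      E gray
        E→F: F black — skip
        E→H: H black — skip
      E black
      K→C: C black — skip
    K black
    A gray
      A→F: F black — skip
      A→E: E black — skip
      A→J: J black — skip
    A black
    D→C: C black — skip
  D black
  B gray
    B→C: C black — skip
    B→K: K black — skip
    B→A: A black — skip
    B→E: E black — skip
    B→H: H black — skip
  B black
  L→N: N black — skip
L black
Every edge goes to a white or black vertex — no back edge, so the graph is acyclic.

No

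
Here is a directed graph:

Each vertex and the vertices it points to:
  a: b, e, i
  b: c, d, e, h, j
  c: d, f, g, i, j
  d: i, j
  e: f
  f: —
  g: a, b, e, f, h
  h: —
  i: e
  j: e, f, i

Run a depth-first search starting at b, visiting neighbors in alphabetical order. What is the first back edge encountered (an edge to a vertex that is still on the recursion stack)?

a->b

DFS from b (visiting neighbors in alphabetical order); mark gray on enter, black on exit:
b gray
  c gray
    d gray
      i gray
        e gray
          f gray
          f black
        e black
      i black
      j gray
        j→e: e black — skip
        j→f: f black — skip
        j→i: i black — skip
      j black
    d black
    c→f: f black — skip
    g gray
      a gray
        a→b: b is gray → back edge
First back edge: a → b.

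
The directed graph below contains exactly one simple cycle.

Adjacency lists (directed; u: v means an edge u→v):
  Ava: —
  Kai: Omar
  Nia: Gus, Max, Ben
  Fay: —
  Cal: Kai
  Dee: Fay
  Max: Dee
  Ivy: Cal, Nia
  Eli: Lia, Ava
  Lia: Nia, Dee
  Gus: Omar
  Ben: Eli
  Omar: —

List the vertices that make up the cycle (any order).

Ben, Eli, Lia, Nia

DFS with gray/black marking from Nia:
Nia gray
  Gus gray
    Omar gray
    Omar black
  Gus black
  Max gray
    Dee gray
      Fay gray
      Fay black
    Dee black
  Max black
  Ben gray
    Eli gray
      Lia gray
        Lia→Nia: Nia is gray → back edge
Back edge closes the cycle Nia → Ben → Eli → Lia → Nia; its vertices are {Ben, Eli, Lia, Nia}.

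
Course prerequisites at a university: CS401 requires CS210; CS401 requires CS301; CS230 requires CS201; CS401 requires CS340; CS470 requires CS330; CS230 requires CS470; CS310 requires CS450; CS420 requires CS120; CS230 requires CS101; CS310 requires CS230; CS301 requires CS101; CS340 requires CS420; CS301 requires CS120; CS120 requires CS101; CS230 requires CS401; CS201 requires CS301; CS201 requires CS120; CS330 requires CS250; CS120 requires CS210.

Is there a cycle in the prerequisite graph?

No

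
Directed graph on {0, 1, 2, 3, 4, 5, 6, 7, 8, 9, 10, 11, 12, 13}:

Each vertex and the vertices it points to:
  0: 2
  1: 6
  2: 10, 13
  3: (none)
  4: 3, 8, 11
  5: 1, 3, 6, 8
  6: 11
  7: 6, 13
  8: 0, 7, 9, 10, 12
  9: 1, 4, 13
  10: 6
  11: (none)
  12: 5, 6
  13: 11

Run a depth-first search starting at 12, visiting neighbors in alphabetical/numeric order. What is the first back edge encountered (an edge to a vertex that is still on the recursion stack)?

DFS from 12 (visiting neighbors in alphabetical/numeric order); mark gray on enter, black on exit:
12 gray
  5 gray
    1 gray
      6 gray
        11 gray
        11 black
      6 black
    1 black
    3 gray
    3 black
    5→6: 6 black — skip
    8 gray
      0 gray
        2 gray
          10 gray
            10→6: 6 black — skip
          10 black
          13 gray
            13→11: 11 black — skip
          13 black
        2 black
      0 black
      7 gray
        7→6: 6 black — skip
        7→13: 13 black — skip
      7 black
      9 gray
        9→1: 1 black — skip
        4 gray
          4→3: 3 black — skip
          4→8: 8 is gray → back edge
First back edge: 4 → 8.

4→8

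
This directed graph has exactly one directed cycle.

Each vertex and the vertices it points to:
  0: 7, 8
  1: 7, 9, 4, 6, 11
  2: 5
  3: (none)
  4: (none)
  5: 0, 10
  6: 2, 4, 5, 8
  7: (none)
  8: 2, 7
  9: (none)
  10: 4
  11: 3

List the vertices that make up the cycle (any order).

DFS with gray/black marking from 5:
5 gray
  0 gray
    7 gray
    7 black
    8 gray
      2 gray
        2→5: 5 is gray → back edge
Back edge closes the cycle 5 → 0 → 8 → 2 → 5; its vertices are {0, 2, 5, 8}.

0, 2, 5, 8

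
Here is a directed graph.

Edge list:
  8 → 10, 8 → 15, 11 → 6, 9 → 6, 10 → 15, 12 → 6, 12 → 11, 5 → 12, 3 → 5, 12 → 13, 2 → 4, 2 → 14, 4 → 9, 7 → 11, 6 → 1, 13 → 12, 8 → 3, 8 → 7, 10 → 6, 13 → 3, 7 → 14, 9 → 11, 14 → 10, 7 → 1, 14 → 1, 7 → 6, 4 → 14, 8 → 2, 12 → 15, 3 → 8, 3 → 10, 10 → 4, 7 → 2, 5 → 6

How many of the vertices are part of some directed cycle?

A vertex is on a directed cycle iff it belongs to a strongly connected component of size ≥ 2 (or has a self-loop).
The vertices on cycles are {3, 4, 5, 8, 10, 12, 13, 14} — 8 in total.

8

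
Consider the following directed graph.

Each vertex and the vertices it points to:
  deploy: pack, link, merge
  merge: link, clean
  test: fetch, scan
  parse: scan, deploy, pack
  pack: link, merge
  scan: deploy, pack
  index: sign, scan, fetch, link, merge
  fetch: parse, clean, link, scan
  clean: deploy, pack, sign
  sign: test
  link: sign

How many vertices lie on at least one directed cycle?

10

A vertex is on a directed cycle iff it belongs to a strongly connected component of size ≥ 2 (or has a self-loop).
The vertices on cycles are {link, pack, scan, sign, test, clean, fetch, merge, parse, deploy} — 10 in total.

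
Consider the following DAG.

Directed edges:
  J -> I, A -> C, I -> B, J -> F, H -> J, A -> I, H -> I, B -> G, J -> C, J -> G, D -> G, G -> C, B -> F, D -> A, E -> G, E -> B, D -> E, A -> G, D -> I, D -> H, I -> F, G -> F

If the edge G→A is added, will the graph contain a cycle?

Yes

Adding G→A creates a cycle iff A can already reach G.
Path from A: A → G.
So A → … → G → A is a cycle.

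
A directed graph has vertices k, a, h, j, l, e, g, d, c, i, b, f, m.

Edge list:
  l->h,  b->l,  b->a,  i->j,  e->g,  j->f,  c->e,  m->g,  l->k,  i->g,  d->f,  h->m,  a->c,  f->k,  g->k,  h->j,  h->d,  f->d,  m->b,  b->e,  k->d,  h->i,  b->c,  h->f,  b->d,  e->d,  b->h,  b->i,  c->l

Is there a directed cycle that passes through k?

k is on a cycle iff k can reach itself via ≥1 edge.
k → d → f → k — yes.

Yes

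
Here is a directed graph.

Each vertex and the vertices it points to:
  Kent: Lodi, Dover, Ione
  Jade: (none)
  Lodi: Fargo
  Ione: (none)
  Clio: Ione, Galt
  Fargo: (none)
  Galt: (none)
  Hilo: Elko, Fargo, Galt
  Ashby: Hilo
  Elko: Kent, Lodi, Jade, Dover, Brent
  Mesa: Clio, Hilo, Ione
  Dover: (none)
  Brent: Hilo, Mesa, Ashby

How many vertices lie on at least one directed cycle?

5

A vertex is on a directed cycle iff it belongs to a strongly connected component of size ≥ 2 (or has a self-loop).
The vertices on cycles are {Elko, Hilo, Mesa, Ashby, Brent} — 5 in total.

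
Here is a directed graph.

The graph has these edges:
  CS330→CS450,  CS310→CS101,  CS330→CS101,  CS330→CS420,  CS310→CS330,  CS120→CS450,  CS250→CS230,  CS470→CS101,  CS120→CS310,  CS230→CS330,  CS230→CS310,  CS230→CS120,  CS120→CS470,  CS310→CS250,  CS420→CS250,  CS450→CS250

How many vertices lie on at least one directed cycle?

A vertex is on a directed cycle iff it belongs to a strongly connected component of size ≥ 2 (or has a self-loop).
The vertices on cycles are {CS120, CS230, CS250, CS310, CS330, CS420, CS450} — 7 in total.

7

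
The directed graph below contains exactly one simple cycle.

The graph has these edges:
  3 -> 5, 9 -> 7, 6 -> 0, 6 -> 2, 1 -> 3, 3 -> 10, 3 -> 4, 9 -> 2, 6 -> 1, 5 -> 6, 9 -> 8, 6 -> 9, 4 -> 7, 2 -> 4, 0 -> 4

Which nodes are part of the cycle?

DFS with gray/black marking from 6:
6 gray
  9 gray
    7 gray
    7 black
    8 gray
    8 black
    2 gray
      4 gray
        4→7: 7 black — skip
      4 black
    2 black
  9 black
  0 gray
    0→4: 4 black — skip
  0 black
  6→2: 2 black — skip
  1 gray
    3 gray
      5 gray
        5→6: 6 is gray → back edge
Back edge closes the cycle 6 → 1 → 3 → 5 → 6; its vertices are {1, 3, 5, 6}.

1, 3, 5, 6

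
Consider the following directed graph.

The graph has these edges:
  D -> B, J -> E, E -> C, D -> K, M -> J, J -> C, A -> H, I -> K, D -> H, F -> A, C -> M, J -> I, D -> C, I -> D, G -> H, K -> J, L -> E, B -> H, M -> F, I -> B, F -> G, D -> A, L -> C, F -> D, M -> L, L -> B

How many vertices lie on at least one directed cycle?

A vertex is on a directed cycle iff it belongs to a strongly connected component of size ≥ 2 (or has a self-loop).
The vertices on cycles are {C, D, E, F, I, J, K, L, M} — 9 in total.

9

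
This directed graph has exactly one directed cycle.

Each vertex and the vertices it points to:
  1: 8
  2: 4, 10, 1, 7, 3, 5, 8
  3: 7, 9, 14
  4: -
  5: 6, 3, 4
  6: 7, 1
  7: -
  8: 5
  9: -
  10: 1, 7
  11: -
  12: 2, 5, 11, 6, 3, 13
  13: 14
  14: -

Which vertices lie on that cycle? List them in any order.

1, 5, 6, 8

DFS with gray/black marking from 5:
5 gray
  6 gray
    7 gray
    7 black
    1 gray
      8 gray
        8→5: 5 is gray → back edge
Back edge closes the cycle 5 → 6 → 1 → 8 → 5; its vertices are {1, 5, 6, 8}.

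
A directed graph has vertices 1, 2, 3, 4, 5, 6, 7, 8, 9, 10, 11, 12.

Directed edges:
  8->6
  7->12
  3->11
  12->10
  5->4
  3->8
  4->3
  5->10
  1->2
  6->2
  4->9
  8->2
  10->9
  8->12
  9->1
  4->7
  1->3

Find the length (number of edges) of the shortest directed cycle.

For each vertex v, BFS finds the shortest path from v back to v.
The shortest such closed walk is 10 → 9 → 1 → 3 → 8 → 12 → 10, length 6.

6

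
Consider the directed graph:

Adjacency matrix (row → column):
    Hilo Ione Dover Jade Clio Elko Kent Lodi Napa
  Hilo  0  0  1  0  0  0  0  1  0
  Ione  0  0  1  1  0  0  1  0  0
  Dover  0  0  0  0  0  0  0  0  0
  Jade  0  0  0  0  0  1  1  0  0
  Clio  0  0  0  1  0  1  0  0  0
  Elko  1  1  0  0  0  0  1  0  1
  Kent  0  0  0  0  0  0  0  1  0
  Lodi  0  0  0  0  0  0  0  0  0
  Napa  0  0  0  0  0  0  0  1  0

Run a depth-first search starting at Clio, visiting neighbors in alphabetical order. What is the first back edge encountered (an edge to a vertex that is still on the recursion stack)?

Jade→Elko

DFS from Clio (visiting neighbors in alphabetical order); mark gray on enter, black on exit:
Clio gray
  Elko gray
    Hilo gray
      Dover gray
      Dover black
      Lodi gray
      Lodi black
    Hilo black
    Ione gray
      Ione→Dover: Dover black — skip
      Jade gray
        Jade→Elko: Elko is gray → back edge
First back edge: Jade → Elko.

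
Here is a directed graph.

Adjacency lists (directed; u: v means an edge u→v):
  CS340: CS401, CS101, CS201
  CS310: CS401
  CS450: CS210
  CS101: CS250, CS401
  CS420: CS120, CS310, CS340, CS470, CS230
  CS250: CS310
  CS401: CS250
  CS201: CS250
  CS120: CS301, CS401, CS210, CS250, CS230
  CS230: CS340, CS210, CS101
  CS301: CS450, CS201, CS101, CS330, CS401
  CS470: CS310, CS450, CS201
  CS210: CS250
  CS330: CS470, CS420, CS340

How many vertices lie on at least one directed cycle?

A vertex is on a directed cycle iff it belongs to a strongly connected component of size ≥ 2 (or has a self-loop).
The vertices on cycles are {CS120, CS250, CS301, CS310, CS330, CS401, CS420} — 7 in total.

7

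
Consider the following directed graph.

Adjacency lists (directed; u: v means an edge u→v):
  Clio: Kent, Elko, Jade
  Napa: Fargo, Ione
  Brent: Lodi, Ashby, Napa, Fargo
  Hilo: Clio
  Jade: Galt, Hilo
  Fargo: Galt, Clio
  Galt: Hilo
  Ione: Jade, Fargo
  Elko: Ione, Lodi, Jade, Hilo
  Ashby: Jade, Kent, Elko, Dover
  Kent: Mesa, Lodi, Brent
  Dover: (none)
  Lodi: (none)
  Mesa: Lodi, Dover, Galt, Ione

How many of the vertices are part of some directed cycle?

12

A vertex is on a directed cycle iff it belongs to a strongly connected component of size ≥ 2 (or has a self-loop).
The vertices on cycles are {Clio, Elko, Galt, Hilo, Ione, Jade, Kent, Mesa, Napa, Ashby, Brent, Fargo} — 12 in total.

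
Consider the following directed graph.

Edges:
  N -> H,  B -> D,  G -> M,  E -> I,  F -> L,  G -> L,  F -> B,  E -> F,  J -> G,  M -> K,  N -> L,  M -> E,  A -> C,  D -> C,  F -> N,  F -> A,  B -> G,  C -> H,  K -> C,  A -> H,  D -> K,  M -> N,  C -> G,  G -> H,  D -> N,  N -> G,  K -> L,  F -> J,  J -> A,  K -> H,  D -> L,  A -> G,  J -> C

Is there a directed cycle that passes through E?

Yes

E is on a cycle iff E can reach itself via ≥1 edge.
E → F → N → G → M → E — yes.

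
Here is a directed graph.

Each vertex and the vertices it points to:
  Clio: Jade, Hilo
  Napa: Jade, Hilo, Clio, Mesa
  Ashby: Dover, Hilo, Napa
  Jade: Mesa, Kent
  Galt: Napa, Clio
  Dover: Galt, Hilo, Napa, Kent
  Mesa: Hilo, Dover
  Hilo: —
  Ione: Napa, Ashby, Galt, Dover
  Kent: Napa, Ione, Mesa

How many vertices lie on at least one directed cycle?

9

A vertex is on a directed cycle iff it belongs to a strongly connected component of size ≥ 2 (or has a self-loop).
The vertices on cycles are {Clio, Galt, Ione, Jade, Kent, Mesa, Napa, Ashby, Dover} — 9 in total.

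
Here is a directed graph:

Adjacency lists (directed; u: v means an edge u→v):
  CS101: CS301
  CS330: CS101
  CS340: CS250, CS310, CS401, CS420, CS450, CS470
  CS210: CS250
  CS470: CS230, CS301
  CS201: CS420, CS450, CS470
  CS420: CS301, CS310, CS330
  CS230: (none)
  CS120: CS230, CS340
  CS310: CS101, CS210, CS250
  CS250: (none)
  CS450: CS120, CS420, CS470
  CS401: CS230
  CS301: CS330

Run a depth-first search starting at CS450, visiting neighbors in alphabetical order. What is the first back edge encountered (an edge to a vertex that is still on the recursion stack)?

CS330->CS101

DFS from CS450 (visiting neighbors in alphabetical order); mark gray on enter, black on exit:
CS450 gray
  CS120 gray
    CS230 gray
    CS230 black
    CS340 gray
      CS250 gray
      CS250 black
      CS310 gray
        CS101 gray
          CS301 gray
            CS330 gray
              CS330→CS101: CS101 is gray → back edge
First back edge: CS330 → CS101.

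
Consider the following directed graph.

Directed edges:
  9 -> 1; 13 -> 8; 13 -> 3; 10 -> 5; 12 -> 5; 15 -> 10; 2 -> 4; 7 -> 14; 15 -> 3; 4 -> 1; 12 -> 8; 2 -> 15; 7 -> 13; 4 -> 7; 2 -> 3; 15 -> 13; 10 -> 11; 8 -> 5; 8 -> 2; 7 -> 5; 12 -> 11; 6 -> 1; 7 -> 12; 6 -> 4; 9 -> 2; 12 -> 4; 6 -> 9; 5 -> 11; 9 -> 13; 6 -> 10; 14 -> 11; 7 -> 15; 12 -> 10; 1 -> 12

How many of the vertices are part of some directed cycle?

8

A vertex is on a directed cycle iff it belongs to a strongly connected component of size ≥ 2 (or has a self-loop).
The vertices on cycles are {1, 2, 4, 7, 8, 12, 13, 15} — 8 in total.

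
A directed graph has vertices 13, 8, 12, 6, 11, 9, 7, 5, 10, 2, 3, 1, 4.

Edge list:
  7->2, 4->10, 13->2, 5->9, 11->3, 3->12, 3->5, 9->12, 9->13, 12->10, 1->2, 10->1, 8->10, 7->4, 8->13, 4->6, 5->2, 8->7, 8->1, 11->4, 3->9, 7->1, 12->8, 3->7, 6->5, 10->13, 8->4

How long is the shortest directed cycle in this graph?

6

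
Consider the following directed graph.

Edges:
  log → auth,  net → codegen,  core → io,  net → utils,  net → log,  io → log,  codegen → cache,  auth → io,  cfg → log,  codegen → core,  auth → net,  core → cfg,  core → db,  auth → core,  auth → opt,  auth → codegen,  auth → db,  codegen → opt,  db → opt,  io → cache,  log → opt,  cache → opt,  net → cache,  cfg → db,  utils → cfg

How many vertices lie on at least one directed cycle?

8

A vertex is on a directed cycle iff it belongs to a strongly connected component of size ≥ 2 (or has a self-loop).
The vertices on cycles are {io, cfg, log, net, auth, core, utils, codegen} — 8 in total.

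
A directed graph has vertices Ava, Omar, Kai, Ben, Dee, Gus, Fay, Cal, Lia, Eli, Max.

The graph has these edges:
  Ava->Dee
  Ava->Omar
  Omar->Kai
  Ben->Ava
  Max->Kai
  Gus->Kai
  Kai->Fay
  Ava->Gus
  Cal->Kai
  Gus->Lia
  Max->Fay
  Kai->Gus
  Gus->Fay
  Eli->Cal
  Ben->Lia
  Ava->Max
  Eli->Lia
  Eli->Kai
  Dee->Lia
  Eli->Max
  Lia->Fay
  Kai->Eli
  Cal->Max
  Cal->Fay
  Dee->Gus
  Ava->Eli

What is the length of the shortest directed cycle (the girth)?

2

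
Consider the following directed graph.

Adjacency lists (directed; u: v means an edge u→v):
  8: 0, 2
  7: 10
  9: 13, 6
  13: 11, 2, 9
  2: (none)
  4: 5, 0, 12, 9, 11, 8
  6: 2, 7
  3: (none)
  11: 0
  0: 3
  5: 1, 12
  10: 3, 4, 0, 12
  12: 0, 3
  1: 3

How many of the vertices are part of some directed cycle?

6

A vertex is on a directed cycle iff it belongs to a strongly connected component of size ≥ 2 (or has a self-loop).
The vertices on cycles are {4, 6, 7, 9, 10, 13} — 6 in total.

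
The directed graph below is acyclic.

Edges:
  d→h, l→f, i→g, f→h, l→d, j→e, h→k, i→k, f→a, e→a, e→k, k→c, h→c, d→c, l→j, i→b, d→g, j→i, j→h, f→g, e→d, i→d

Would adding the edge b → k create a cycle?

Adding b→k creates a cycle iff k can already reach b.
Explore from k: no path reaches b. The graph stays acyclic.

No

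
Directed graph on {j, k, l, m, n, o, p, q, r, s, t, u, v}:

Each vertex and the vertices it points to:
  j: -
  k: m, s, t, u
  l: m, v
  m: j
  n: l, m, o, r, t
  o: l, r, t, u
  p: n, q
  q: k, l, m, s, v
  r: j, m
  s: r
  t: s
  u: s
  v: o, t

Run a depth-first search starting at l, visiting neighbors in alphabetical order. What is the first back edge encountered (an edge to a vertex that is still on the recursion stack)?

DFS from l (visiting neighbors in alphabetical order); mark gray on enter, black on exit:
l gray
  m gray
    j gray
    j black
  m black
  v gray
    o gray
      o→l: l is gray → back edge
First back edge: o → l.

o→l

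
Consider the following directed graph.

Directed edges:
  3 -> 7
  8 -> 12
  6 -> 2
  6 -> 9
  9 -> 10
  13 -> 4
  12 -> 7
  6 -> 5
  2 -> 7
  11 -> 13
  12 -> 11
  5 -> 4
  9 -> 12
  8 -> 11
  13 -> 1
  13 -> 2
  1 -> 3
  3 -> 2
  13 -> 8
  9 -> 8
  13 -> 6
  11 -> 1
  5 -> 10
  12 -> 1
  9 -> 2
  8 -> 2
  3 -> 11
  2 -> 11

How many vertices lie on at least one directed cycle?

9

A vertex is on a directed cycle iff it belongs to a strongly connected component of size ≥ 2 (or has a self-loop).
The vertices on cycles are {1, 2, 3, 6, 8, 9, 11, 12, 13} — 9 in total.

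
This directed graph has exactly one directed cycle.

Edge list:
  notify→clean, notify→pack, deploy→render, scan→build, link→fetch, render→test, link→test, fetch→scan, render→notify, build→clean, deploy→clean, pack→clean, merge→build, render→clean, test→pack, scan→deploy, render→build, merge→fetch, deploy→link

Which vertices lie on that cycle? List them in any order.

DFS with gray/black marking from fetch:
fetch gray
  scan gray
    deploy gray
      link gray
        link→fetch: fetch is gray → back edge
Back edge closes the cycle fetch → scan → deploy → link → fetch; its vertices are {link, scan, fetch, deploy}.

link, scan, fetch, deploy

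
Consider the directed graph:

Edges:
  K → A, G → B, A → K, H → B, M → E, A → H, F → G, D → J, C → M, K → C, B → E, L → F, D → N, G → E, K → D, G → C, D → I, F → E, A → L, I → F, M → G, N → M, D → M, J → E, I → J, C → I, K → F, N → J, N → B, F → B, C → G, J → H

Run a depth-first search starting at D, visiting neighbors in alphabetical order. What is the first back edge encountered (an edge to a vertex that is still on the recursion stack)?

C→G

DFS from D (visiting neighbors in alphabetical order); mark gray on enter, black on exit:
D gray
  I gray
    F gray
      B gray
        E gray
        E black
      B black
      F→E: E black — skip
      G gray
        G→B: B black — skip
        C gray
          C→G: G is gray → back edge
First back edge: C → G.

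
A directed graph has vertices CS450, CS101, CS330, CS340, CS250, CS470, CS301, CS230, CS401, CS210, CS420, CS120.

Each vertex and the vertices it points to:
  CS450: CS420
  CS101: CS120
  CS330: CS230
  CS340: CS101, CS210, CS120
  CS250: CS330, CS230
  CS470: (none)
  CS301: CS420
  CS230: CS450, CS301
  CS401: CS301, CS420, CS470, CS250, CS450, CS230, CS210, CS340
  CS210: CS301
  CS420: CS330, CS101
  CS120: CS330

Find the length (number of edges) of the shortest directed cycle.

4

For each vertex v, BFS finds the shortest path from v back to v.
The shortest such closed walk is CS450 → CS420 → CS330 → CS230 → CS450, length 4.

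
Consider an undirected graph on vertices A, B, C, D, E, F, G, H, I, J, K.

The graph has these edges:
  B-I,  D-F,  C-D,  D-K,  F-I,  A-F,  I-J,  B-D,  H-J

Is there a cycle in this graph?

Yes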